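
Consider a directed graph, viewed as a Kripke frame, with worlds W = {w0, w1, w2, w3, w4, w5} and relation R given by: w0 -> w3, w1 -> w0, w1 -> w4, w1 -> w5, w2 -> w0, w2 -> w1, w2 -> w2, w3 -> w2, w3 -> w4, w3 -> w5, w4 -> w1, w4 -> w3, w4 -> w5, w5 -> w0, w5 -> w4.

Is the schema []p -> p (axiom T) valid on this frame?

No

By correspondence theory, T is valid on a frame iff R is reflexive.
Reflexive: no — w0 is not related to itself.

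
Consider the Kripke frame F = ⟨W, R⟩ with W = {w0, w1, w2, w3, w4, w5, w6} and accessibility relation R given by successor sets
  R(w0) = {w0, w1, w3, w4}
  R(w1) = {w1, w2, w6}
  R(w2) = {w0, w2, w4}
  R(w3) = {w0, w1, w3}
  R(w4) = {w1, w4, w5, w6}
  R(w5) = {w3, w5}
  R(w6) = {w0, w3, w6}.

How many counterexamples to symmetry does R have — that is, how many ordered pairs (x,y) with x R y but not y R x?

13

Enumerating: (w0,w1), (w0,w4), (w1,w2), (w1,w6), (w2,w0), (w2,w4), (w3,w1), (w4,w1), (w4,w5), (w4,w6), (w5,w3), (w6,w0), (w6,w3).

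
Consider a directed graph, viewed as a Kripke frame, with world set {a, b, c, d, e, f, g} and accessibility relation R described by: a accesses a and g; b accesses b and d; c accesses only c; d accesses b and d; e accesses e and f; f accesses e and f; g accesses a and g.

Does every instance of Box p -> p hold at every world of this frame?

Yes

Axiom T corresponds to the accessibility relation being reflexive.
Reflexive: yes — every world is R-related to itself.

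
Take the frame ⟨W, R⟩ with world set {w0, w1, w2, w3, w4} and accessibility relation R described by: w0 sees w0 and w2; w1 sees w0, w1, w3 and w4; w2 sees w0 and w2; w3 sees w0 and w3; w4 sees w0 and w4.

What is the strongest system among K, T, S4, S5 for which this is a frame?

Reflexive (axiom T): yes — every world is R-related to itself.
Transitive (axiom 4): no — w1 R w0 and w0 R w2, but not w1 R w2.
Euclidean (axiom 5): no — w1 R w0 and w1 R w3, but not w0 R w3.
So F validates K, T; S4 would additionally require R to be transitive. The strongest is T.

T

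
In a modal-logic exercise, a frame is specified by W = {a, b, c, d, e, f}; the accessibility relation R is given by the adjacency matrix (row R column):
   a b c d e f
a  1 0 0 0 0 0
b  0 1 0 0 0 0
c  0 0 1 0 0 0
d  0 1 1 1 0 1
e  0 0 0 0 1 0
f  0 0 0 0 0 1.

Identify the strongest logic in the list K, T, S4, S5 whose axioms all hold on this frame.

S4

Reflexive (axiom T): yes — every world is R-related to itself.
Transitive (axiom 4): yes — every two-step R-path is closed by a direct edge.
Euclidean (axiom 5): no — d R b and d R c, but not b R c.
So F validates K, T, S4; S5 would additionally require R to be Euclidean. The strongest is S4.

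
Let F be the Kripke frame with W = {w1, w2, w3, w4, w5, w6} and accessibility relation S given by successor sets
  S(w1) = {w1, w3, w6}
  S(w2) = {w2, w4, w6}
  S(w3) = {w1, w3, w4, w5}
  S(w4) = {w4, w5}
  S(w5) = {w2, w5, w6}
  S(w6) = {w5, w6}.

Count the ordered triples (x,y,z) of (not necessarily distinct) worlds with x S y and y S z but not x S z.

Enumerating: (w1,w3,w4), (w1,w3,w5), (w1,w6,w5), (w2,w4,w5), (w2,w6,w5), (w3,w1,w6), (w3,w5,w2), (w3,w5,w6), (w4,w5,w2), (w4,w5,w6), (w5,w2,w4), (w6,w5,w2).

12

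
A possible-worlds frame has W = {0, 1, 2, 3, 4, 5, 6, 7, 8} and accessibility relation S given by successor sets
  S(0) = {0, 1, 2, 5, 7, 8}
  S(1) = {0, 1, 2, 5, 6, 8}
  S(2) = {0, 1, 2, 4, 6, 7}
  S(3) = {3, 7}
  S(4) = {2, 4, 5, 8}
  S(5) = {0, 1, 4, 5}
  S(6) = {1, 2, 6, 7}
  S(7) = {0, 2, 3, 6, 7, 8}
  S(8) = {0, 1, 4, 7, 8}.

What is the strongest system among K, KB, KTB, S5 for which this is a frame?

Symmetric (axiom B): yes — every pair in S has its reverse in S.
Reflexive (axiom T): yes — every world is S-related to itself.
Euclidean (axiom 5): no — 0 S 1 and 0 S 7, but not 1 S 7.
So F validates K, KB, KTB; S5 would additionally require S to be Euclidean. The strongest is KTB.

KTB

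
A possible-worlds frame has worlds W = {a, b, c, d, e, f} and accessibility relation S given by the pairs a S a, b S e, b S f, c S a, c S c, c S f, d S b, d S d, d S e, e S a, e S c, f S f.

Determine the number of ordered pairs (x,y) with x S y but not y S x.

8

Enumerating: (b,e), (b,f), (c,a), (c,f), (d,b), (d,e), (e,a), (e,c).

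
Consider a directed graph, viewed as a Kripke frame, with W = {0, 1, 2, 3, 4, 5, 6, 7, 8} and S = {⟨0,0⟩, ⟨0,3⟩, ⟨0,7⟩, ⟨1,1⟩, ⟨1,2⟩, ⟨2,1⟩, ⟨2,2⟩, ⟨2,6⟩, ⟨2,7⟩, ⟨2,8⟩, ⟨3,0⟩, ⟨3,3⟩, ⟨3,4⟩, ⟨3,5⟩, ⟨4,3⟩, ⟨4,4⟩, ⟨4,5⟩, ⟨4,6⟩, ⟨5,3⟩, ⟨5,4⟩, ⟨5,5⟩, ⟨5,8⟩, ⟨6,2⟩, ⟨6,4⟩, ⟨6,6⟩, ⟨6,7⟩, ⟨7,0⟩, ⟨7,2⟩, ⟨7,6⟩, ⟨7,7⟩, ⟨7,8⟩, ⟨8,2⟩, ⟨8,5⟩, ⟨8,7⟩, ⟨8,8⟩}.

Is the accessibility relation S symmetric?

Yes

Symmetric: yes — every pair in S has its reverse in S.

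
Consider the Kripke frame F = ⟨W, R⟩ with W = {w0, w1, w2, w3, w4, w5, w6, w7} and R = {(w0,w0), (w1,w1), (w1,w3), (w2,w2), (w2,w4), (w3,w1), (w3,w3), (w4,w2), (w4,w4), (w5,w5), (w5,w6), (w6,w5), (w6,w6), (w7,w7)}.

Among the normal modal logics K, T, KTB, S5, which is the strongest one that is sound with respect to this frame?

S5

Reflexive (axiom T): yes — every world is R-related to itself.
Symmetric (axiom B): yes — every pair in R has its reverse in R.
Euclidean (axiom 5): yes — any two successors of a common world are R-related.
So F validates K, T, KTB, S5. The strongest is S5.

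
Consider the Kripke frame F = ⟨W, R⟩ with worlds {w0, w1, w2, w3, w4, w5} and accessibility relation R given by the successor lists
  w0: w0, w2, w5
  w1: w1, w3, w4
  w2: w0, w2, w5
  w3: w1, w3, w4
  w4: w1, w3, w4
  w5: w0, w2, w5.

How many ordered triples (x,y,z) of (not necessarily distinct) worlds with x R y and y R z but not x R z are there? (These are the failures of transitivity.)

R is transitive; there are no such tuples.

0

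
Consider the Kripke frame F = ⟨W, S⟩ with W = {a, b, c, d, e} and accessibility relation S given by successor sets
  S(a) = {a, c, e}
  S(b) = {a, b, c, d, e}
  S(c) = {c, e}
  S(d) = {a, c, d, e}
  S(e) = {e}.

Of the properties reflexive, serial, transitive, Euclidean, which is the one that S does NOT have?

Reflexive: yes — every world is S-related to itself.
Serial: yes — every world has a successor (e.g. a S a).
Transitive: yes — every two-step S-path is closed by a direct edge.
Euclidean: no — a S e and a S c, but not e S c.
Only Euclidean fails.

Euclidean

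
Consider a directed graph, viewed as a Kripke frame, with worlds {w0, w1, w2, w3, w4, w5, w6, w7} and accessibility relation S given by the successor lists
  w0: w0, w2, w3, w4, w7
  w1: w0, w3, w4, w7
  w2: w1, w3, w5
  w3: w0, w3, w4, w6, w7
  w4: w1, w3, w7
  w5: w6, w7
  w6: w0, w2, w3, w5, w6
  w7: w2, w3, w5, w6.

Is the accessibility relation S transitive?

No

Transitive: no — w0 S w2 and w2 S w1, but not w0 S w1.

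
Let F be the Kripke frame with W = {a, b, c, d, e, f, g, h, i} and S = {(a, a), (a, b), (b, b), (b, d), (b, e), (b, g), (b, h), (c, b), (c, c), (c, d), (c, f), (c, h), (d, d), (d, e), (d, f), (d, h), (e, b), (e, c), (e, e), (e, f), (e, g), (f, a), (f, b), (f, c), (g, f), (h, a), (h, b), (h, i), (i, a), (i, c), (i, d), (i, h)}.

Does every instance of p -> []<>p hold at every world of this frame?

Axiom B corresponds to the accessibility relation being symmetric.
Symmetric: no — a S b but not b S a.

No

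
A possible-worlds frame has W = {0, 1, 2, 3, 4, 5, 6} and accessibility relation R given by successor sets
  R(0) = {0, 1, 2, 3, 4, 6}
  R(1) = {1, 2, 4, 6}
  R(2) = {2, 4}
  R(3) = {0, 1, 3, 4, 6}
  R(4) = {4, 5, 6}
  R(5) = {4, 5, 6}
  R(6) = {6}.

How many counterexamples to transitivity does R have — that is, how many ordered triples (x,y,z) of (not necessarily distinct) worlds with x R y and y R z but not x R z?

7

Enumerating: (0,4,5), (1,4,5), (2,4,5), (2,4,6), (3,0,2), (3,1,2), (3,4,5).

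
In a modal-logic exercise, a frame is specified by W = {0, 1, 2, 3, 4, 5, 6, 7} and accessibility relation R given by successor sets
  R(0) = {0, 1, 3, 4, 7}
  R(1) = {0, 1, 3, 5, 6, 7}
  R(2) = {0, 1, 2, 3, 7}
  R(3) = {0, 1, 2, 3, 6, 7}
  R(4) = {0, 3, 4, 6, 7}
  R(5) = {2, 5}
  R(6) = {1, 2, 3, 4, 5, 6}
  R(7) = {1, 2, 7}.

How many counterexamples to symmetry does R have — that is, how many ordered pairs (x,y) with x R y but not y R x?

Enumerating: (0,7), (1,5), (2,0), (2,1), (3,7), (4,3), (4,7), (5,2), (6,2), (6,5).

10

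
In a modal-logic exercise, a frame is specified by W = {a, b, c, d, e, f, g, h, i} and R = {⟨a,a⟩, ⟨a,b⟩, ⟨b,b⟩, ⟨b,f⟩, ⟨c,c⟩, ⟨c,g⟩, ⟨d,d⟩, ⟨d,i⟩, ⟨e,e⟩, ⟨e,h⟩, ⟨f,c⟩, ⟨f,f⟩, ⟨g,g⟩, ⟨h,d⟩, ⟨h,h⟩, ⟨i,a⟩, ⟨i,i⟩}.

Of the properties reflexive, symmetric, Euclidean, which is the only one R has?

reflexive

Reflexive: yes — every world is R-related to itself.
Symmetric: no — a R b but not b R a.
Euclidean: no — a R b and a R a, but not b R a.
Only reflexive holds.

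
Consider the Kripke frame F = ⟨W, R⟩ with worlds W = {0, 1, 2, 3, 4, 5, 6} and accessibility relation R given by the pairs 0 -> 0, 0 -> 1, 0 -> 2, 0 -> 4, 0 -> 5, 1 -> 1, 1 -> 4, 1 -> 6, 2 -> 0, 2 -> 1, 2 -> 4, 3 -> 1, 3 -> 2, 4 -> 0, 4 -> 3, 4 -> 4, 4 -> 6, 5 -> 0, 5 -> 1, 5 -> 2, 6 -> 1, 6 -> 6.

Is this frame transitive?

No

Transitive: no — 0 R 1 and 1 R 6, but not 0 R 6.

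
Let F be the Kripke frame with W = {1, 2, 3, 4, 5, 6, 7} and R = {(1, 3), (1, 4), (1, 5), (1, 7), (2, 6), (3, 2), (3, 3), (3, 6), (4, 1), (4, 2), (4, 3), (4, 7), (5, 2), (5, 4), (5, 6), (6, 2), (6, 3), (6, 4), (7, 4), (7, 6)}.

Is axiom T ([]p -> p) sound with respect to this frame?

The schema T characterises exactly the reflexive frames.
Reflexive: no — 1 is not related to itself.

No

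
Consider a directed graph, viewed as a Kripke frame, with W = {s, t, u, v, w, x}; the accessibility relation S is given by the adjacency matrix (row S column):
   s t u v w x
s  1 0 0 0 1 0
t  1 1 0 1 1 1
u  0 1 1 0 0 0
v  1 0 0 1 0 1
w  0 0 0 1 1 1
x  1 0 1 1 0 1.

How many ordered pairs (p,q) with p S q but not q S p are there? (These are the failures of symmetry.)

11

Enumerating: (s,w), (t,s), (t,v), (t,w), (t,x), (u,t), (v,s), (w,v), (w,x), (x,s), (x,u).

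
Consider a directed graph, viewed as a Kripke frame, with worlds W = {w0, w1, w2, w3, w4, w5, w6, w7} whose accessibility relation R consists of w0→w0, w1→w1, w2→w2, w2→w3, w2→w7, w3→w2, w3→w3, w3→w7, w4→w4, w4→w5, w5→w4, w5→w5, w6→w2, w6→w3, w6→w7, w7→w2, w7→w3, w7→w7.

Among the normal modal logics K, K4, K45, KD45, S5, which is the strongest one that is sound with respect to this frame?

Transitive (axiom 4): yes — every two-step R-path is closed by a direct edge.
Euclidean (axiom 5): yes — any two successors of a common world are R-related.
Serial (axiom D): yes — every world has a successor (e.g. w0 R w0).
Reflexive (axiom T): no — w6 is not related to itself.
So F validates K, K4, K45, KD45; S5 would additionally require R to be reflexive. The strongest is KD45.

KD45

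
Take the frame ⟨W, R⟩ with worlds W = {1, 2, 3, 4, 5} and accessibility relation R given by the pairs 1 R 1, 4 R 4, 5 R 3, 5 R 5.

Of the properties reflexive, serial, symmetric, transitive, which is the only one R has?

transitive

Reflexive: no — 2 is not related to itself.
Serial: no — 2 has no R-successor.
Symmetric: no — 5 R 3 but not 3 R 5.
Transitive: yes — every two-step R-path is closed by a direct edge.
Only transitive holds.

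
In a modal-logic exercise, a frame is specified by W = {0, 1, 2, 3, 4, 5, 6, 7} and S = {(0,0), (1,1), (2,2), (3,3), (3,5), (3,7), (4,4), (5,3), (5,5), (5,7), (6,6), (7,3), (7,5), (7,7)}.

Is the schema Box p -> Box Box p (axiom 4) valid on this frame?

Axiom 4 corresponds to the accessibility relation being transitive.
Transitive: yes — every two-step S-path is closed by a direct edge.

Yes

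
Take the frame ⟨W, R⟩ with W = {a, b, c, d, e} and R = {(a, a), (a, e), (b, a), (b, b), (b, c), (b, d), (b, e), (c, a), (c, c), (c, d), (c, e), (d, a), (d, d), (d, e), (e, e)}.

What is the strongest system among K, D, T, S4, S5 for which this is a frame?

S4

Serial (axiom D): yes — every world has a successor (e.g. a R a).
Reflexive (axiom T): yes — every world is R-related to itself.
Transitive (axiom 4): yes — every two-step R-path is closed by a direct edge.
Euclidean (axiom 5): no — b R a and b R c, but not a R c.
So F validates K, D, T, S4; S5 would additionally require R to be Euclidean. The strongest is S4.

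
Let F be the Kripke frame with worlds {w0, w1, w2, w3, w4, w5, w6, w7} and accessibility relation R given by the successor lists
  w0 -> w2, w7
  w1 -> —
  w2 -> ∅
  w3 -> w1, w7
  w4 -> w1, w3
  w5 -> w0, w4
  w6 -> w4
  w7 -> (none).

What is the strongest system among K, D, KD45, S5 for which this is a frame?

Serial (axiom D): no — w1 has no R-successor.
Euclidean (axiom 5): no — w0 R w2 and w0 R w7, but not w2 R w7.
Transitive (axiom 4): no — w4 R w3 and w3 R w7, but not w4 R w7.
Reflexive (axiom T): no — w0 is not related to itself.
So F validates K; D would additionally require R to be serial. The strongest is K.

K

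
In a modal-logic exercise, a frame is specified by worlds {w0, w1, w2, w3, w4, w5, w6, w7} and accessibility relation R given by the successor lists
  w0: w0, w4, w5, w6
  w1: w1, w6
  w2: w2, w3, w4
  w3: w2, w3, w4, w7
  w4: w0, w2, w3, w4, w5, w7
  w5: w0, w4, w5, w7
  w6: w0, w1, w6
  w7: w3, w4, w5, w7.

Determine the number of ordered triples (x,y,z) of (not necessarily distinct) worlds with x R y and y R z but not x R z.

Enumerating: (w0,w4,w2), (w0,w4,w3), (w0,w4,w7), (w0,w5,w7), (w0,w6,w1), (w1,w6,w0), (w2,w3,w7), (w2,w4,w0), (w2,w4,w5), (w2,w4,w7), (w3,w4,w0), (w3,w4,w5), … and 12 more.
Total: 24.

24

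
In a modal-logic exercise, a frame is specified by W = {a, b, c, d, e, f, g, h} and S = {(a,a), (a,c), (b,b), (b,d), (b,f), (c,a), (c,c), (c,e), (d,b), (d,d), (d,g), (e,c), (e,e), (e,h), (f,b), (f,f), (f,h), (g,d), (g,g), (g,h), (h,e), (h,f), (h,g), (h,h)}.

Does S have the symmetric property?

Symmetric: yes — every pair in S has its reverse in S.

Yes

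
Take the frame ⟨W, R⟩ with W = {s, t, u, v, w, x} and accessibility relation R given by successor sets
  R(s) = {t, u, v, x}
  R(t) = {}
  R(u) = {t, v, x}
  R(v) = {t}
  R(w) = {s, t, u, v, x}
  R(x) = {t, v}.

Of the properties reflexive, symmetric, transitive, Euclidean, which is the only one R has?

transitive

Reflexive: no — s is not related to itself.
Symmetric: no — s R t but not t R s.
Transitive: yes — every two-step R-path is closed by a direct edge.
Euclidean: no — s R t and s R u, but not t R u.
Only transitive holds.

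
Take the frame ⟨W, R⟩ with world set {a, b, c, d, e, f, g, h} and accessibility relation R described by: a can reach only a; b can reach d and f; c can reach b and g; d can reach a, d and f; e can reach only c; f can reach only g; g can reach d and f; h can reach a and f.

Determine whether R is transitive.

No

Transitive: no — b R d and d R a, but not b R a.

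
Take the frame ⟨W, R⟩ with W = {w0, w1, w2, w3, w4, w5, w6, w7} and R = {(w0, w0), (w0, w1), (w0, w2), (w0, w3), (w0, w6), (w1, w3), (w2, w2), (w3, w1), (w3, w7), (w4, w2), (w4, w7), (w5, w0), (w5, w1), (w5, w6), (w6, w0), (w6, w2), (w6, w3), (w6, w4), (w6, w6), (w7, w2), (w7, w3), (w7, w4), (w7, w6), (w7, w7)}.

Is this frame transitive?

No

Transitive: no — w0 R w3 and w3 R w7, but not w0 R w7.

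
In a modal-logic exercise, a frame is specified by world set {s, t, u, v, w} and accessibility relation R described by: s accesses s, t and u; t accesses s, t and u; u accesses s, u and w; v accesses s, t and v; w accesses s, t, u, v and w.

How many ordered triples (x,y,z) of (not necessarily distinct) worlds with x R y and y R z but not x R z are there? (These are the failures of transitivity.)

Enumerating: (s,u,w), (t,u,w), (u,s,t), (u,w,t), (u,w,v), (v,s,u), (v,t,u).

7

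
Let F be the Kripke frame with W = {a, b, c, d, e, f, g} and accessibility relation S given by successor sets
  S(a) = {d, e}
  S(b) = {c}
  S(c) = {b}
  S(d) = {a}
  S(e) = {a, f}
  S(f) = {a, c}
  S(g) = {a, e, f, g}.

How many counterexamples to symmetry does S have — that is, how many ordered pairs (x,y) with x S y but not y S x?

Enumerating: (e,f), (f,a), (f,c), (g,a), (g,e), (g,f).

6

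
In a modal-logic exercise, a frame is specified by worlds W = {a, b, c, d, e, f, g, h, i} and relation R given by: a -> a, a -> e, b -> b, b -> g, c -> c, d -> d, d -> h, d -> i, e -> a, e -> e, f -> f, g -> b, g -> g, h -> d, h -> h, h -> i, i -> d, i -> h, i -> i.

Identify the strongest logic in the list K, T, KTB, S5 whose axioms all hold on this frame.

Reflexive (axiom T): yes — every world is R-related to itself.
Symmetric (axiom B): yes — every pair in R has its reverse in R.
Euclidean (axiom 5): yes — any two successors of a common world are R-related.
So F validates K, T, KTB, S5. The strongest is S5.

S5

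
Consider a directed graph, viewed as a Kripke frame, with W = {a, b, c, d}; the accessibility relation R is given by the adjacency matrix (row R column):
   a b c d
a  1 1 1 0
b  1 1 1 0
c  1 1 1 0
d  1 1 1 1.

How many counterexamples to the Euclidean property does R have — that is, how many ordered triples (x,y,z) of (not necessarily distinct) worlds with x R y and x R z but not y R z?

Enumerating: (d,a,d), (d,b,d), (d,c,d).

3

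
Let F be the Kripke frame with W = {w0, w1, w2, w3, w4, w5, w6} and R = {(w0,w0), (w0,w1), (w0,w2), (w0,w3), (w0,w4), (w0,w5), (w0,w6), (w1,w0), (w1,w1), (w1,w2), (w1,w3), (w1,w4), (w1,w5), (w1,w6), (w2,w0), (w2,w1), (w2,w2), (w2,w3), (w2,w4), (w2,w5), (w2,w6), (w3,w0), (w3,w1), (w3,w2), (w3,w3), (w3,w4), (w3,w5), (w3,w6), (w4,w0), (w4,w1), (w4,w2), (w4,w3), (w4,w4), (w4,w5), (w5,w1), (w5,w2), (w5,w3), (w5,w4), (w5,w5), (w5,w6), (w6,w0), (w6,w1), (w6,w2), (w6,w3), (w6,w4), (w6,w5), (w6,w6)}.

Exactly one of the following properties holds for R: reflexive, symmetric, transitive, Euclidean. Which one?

Reflexive: yes — every world is R-related to itself.
Symmetric: no — w0 R w5 but not w5 R w0.
Transitive: no — w4 R w0 and w0 R w6, but not w4 R w6.
Euclidean: no — w0 R w4 and w0 R w6, but not w4 R w6.
Only reflexive holds.

reflexive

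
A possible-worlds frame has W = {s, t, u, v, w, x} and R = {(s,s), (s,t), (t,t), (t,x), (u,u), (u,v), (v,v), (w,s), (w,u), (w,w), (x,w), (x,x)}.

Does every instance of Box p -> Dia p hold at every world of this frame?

Axiom D corresponds to the accessibility relation being serial.
Serial: yes — every world has a successor (e.g. s R s).

Yes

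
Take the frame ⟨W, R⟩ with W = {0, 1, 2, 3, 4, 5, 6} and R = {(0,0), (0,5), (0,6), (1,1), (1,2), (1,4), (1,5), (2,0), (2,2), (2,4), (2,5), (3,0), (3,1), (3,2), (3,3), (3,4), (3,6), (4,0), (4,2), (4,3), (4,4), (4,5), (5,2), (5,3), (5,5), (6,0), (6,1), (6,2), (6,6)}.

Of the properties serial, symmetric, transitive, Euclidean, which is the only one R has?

serial

Serial: yes — every world has a successor (e.g. 0 R 0).
Symmetric: no — 0 R 5 but not 5 R 0.
Transitive: no — 0 R 5 and 5 R 2, but not 0 R 2.
Euclidean: no — 0 R 5 and 0 R 6, but not 5 R 6.
Only serial holds.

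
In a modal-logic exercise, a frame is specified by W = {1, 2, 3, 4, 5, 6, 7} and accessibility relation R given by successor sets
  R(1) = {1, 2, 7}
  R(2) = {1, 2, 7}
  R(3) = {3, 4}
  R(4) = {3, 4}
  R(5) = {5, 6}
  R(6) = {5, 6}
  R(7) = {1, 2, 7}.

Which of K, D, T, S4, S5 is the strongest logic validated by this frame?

Serial (axiom D): yes — every world has a successor (e.g. 1 R 1).
Reflexive (axiom T): yes — every world is R-related to itself.
Transitive (axiom 4): yes — every two-step R-path is closed by a direct edge.
Euclidean (axiom 5): yes — any two successors of a common world are R-related.
So F validates K, D, T, S4, S5. The strongest is S5.

S5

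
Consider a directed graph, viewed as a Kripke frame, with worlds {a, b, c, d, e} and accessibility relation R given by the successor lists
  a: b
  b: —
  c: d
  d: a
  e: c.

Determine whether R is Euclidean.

No

Euclidean: no — a R b and a R b, but not b R b.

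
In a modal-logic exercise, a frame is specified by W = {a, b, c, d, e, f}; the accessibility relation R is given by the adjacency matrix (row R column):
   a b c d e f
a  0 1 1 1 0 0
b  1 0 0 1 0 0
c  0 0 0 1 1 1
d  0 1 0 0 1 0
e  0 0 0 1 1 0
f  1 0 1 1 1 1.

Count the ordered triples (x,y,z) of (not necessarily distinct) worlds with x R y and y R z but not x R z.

Enumerating: (a,b,a), (a,c,e), (a,c,f), (a,d,e), (b,a,b), (b,a,c), (b,d,b), (b,d,e), (c,d,b), (c,f,a), (c,f,c), (d,b,a), (d,b,d), (d,e,d), (e,d,b), (f,a,b), (f,d,b).

17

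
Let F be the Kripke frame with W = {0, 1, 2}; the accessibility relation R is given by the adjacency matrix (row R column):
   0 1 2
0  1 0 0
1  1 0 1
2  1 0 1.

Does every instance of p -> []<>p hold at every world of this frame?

By correspondence theory, B is valid on a frame iff R is symmetric.
Symmetric: no — 1 R 0 but not 0 R 1.

No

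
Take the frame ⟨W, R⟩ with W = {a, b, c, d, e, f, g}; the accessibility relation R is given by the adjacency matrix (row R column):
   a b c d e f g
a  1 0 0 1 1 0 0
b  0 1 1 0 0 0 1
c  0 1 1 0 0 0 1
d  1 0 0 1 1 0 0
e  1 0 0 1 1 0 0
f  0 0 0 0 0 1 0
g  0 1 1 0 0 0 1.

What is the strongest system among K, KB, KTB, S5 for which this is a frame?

Symmetric (axiom B): yes — every pair in R has its reverse in R.
Reflexive (axiom T): yes — every world is R-related to itself.
Euclidean (axiom 5): yes — any two successors of a common world are R-related.
So F validates K, KB, KTB, S5. The strongest is S5.

S5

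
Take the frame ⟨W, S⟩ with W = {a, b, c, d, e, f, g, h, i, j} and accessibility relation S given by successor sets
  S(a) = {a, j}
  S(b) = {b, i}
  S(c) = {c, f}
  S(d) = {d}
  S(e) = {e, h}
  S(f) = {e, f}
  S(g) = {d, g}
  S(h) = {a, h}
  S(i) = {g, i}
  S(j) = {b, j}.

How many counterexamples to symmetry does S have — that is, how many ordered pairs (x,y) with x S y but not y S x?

9

Enumerating: (a,j), (b,i), (c,f), (e,h), (f,e), (g,d), (h,a), (i,g), (j,b).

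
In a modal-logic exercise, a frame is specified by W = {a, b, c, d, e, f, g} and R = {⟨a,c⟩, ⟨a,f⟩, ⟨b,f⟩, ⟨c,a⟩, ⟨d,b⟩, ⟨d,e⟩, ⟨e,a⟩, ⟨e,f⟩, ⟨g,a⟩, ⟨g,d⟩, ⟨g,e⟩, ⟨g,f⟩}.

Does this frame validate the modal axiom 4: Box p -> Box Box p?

The schema 4 characterises exactly the transitive frames.
Transitive: no — c R a and a R f, but not c R f.

No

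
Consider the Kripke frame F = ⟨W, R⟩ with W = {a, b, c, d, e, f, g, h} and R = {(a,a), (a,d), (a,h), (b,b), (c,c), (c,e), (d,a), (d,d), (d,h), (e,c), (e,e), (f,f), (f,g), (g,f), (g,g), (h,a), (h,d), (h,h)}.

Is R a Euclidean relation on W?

Euclidean: yes — any two successors of a common world are R-related.

Yes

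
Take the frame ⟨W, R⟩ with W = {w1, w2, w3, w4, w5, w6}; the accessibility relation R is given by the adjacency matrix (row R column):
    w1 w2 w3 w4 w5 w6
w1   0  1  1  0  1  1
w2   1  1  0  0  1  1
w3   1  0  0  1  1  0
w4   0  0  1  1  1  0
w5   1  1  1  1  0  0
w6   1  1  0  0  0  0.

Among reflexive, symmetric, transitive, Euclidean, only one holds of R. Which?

Reflexive: no — w1 is not related to itself.
Symmetric: yes — every pair in R has its reverse in R.
Transitive: no — w1 R w3 and w3 R w4, but not w1 R w4.
Euclidean: no — w1 R w2 and w1 R w3, but not w2 R w3.
Only symmetric holds.

symmetric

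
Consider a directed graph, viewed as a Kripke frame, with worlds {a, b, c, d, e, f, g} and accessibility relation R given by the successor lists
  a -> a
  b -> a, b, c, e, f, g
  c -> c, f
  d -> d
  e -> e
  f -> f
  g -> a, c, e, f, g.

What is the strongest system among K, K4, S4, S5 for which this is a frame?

Transitive (axiom 4): yes — every two-step R-path is closed by a direct edge.
Reflexive (axiom T): yes — every world is R-related to itself.
Euclidean (axiom 5): no — b R a and b R c, but not a R c.
So F validates K, K4, S4; S5 would additionally require R to be Euclidean. The strongest is S4.

S4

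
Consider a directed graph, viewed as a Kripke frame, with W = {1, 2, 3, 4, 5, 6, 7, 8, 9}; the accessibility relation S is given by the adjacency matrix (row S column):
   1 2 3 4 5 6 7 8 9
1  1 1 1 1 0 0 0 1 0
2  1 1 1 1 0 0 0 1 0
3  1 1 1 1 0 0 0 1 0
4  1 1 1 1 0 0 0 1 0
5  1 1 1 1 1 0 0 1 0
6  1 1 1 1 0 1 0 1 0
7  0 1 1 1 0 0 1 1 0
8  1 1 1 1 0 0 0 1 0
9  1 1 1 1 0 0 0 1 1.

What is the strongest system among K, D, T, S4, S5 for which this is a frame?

Serial (axiom D): yes — every world has a successor (e.g. 1 S 1).
Reflexive (axiom T): yes — every world is S-related to itself.
Transitive (axiom 4): no — 7 S 2 and 2 S 1, but not 7 S 1.
Euclidean (axiom 5): no — 5 S 1 and 5 S 5, but not 1 S 5.
So F validates K, D, T; S4 would additionally require S to be transitive. The strongest is T.

T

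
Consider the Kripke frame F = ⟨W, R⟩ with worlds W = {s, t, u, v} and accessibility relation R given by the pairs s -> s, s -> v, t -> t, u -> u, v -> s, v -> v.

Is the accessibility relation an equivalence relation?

Yes

Reflexive: yes — every world is R-related to itself.
Symmetric: yes — every pair in R has its reverse in R.
Transitive: yes — every two-step R-path is closed by a direct edge.
So R is an equivalence relation.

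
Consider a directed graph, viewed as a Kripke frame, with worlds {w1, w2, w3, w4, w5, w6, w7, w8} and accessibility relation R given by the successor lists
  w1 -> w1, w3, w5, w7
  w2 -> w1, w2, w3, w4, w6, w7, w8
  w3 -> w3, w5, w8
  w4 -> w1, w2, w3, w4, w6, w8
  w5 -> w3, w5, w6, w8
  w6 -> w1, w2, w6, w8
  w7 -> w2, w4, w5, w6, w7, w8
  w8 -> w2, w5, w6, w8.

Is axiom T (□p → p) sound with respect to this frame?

The schema T characterises exactly the reflexive frames.
Reflexive: yes — every world is R-related to itself.

Yes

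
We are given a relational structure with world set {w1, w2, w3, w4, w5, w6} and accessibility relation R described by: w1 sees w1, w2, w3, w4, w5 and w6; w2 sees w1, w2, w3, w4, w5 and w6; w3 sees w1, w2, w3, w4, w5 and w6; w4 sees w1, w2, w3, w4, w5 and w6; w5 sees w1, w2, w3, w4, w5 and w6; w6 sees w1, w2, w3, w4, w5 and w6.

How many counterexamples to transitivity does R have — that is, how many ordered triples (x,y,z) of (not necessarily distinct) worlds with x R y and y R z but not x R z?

0

R is transitive; there are no such tuples.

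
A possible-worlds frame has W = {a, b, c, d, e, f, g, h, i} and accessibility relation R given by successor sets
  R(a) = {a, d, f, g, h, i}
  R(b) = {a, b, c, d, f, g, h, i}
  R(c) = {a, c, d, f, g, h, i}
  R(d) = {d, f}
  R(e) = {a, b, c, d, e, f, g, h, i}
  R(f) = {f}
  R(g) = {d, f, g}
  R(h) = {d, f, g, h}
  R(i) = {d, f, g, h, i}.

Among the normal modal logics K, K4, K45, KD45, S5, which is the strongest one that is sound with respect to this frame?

K4

Transitive (axiom 4): yes — every two-step R-path is closed by a direct edge.
Euclidean (axiom 5): no — a R d and a R g, but not d R g.
Serial (axiom D): yes — every world has a successor (e.g. a R a).
Reflexive (axiom T): yes — every world is R-related to itself.
So F validates K, K4; K45 would additionally require R to be Euclidean. The strongest is K4.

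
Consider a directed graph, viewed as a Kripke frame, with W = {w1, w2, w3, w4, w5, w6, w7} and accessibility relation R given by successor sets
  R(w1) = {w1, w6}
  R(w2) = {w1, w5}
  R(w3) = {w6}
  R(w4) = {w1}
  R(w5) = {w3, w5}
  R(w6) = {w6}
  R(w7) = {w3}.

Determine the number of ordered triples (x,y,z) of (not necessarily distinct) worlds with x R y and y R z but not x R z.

Enumerating: (w2,w1,w6), (w2,w5,w3), (w4,w1,w6), (w5,w3,w6), (w7,w3,w6).

5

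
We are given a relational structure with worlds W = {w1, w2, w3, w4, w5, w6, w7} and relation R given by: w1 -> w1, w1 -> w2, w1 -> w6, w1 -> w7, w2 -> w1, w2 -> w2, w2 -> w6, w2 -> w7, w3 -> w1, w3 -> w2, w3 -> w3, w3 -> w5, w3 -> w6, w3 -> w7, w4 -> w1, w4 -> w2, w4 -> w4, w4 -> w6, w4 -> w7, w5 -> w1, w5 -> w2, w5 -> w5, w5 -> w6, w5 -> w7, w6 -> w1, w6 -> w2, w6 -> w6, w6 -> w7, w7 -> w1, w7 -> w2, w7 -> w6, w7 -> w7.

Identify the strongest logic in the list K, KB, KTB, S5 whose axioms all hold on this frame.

Symmetric (axiom B): no — w3 R w1 but not w1 R w3.
Reflexive (axiom T): yes — every world is R-related to itself.
Euclidean (axiom 5): no — w3 R w1 and w3 R w5, but not w1 R w5.
So F validates K; KB would additionally require R to be symmetric. The strongest is K.

K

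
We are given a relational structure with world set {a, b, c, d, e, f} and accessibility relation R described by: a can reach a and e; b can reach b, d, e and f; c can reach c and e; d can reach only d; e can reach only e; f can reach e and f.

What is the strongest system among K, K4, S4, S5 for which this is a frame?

Transitive (axiom 4): yes — every two-step R-path is closed by a direct edge.
Reflexive (axiom T): yes — every world is R-related to itself.
Euclidean (axiom 5): no — b R d and b R e, but not d R e.
So F validates K, K4, S4; S5 would additionally require R to be Euclidean. The strongest is S4.

S4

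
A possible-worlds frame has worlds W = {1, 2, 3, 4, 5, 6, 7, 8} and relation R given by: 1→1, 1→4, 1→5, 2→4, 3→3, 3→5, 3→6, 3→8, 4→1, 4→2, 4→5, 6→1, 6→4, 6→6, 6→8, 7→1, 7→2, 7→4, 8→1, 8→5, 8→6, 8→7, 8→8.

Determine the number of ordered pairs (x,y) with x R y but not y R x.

Enumerating: (1,5), (3,5), (3,6), (3,8), (4,5), (6,1), (6,4), (7,1), (7,2), (7,4), (8,1), (8,5), (8,7).

13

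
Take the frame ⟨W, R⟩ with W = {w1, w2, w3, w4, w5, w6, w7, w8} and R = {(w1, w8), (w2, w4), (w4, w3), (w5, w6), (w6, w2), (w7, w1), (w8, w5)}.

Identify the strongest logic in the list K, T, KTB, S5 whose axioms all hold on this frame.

Reflexive (axiom T): no — w1 is not related to itself.
Symmetric (axiom B): no — w1 R w8 but not w8 R w1.
Euclidean (axiom 5): no — w1 R w8 and w1 R w8, but not w8 R w8.
So F validates K; T would additionally require R to be reflexive. The strongest is K.

K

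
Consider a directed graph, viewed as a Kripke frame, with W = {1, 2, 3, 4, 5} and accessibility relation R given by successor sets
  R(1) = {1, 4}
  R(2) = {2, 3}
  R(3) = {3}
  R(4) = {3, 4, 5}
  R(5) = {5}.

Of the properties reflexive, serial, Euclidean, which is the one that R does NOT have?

Reflexive: yes — every world is R-related to itself.
Serial: yes — every world has a successor (e.g. 1 R 1).
Euclidean: no — 4 R 3 and 4 R 5, but not 3 R 5.
Only Euclidean fails.

Euclidean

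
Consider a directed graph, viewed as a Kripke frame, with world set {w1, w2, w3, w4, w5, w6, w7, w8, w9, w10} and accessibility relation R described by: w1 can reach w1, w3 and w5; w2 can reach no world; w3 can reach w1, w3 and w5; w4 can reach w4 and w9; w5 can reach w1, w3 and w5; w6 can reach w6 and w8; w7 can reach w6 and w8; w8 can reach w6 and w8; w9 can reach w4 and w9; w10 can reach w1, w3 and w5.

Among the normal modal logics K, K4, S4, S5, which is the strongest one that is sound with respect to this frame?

Transitive (axiom 4): yes — every two-step R-path is closed by a direct edge.
Reflexive (axiom T): no — w2 is not related to itself.
Euclidean (axiom 5): yes — any two successors of a common world are R-related.
So F validates K, K4; S4 would additionally require R to be reflexive. The strongest is K4.

K4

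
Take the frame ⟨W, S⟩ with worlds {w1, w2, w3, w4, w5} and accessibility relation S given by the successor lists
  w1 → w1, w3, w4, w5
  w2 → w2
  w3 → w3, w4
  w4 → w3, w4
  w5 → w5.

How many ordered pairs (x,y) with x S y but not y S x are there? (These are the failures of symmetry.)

3

Enumerating: (w1,w3), (w1,w4), (w1,w5).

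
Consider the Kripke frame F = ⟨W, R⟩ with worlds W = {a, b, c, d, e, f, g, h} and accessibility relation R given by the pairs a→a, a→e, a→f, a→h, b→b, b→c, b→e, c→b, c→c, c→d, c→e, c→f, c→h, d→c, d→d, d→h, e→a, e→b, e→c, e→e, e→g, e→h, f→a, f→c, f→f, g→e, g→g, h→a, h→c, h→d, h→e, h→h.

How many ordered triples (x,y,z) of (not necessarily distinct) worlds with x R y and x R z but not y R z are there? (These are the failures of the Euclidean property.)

40

Enumerating: (a,e,f), (a,f,e), (a,f,h), (a,h,f), (c,b,d), (c,b,f), (c,b,h), (c,d,b), (c,d,e), (c,d,f), (c,e,d), (c,e,f), … and 28 more.
Total: 40.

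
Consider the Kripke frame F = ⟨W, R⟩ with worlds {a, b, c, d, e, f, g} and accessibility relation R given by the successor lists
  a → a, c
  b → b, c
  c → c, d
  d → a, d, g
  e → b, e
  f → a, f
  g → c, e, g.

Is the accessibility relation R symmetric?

No

Symmetric: no — a R c but not c R a.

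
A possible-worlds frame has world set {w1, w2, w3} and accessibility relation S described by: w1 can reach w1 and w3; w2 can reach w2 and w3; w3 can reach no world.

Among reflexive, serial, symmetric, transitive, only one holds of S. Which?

transitive

Reflexive: no — w3 is not related to itself.
Serial: no — w3 has no S-successor.
Symmetric: no — w1 S w3 but not w3 S w1.
Transitive: yes — every two-step S-path is closed by a direct edge.
Only transitive holds.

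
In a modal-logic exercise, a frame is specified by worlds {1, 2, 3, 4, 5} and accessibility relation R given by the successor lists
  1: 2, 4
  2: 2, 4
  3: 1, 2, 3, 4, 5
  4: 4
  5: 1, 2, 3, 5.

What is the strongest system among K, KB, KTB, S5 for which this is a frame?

Symmetric (axiom B): no — 1 R 2 but not 2 R 1.
Reflexive (axiom T): no — 1 is not related to itself.
Euclidean (axiom 5): no — 1 R 4 and 1 R 2, but not 4 R 2.
So F validates K; KB would additionally require R to be symmetric. The strongest is K.

K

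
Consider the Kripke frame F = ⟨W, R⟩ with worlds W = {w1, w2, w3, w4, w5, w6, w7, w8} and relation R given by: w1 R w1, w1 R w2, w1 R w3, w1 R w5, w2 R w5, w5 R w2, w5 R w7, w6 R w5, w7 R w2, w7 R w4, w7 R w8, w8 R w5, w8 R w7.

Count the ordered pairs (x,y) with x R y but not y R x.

Enumerating: (w1,w2), (w1,w3), (w1,w5), (w5,w7), (w6,w5), (w7,w2), (w7,w4), (w8,w5).

8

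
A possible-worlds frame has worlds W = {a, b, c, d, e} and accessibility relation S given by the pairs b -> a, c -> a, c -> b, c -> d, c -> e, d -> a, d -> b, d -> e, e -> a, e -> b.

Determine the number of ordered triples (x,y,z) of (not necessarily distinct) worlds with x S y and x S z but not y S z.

Enumerating: (b,a,a), (c,a,a), (c,a,b), (c,a,d), (c,a,e), (c,b,b), (c,b,d), (c,b,e), (c,d,d), (c,e,d), (c,e,e), (d,a,a), … and 8 more.
Total: 20.

20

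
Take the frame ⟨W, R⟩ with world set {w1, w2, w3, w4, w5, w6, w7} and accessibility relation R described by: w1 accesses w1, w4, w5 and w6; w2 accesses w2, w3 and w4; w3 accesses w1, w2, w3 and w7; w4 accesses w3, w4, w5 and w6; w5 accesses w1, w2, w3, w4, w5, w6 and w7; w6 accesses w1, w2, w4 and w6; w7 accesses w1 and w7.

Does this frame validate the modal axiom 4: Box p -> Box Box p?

No

Axiom 4 corresponds to the accessibility relation being transitive.
Transitive: no — w1 R w4 and w4 R w3, but not w1 R w3.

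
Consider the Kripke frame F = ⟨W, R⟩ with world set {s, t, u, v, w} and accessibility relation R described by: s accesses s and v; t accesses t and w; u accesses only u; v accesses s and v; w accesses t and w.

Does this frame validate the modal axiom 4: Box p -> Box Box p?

Yes

The schema 4 characterises exactly the transitive frames.
Transitive: yes — every two-step R-path is closed by a direct edge.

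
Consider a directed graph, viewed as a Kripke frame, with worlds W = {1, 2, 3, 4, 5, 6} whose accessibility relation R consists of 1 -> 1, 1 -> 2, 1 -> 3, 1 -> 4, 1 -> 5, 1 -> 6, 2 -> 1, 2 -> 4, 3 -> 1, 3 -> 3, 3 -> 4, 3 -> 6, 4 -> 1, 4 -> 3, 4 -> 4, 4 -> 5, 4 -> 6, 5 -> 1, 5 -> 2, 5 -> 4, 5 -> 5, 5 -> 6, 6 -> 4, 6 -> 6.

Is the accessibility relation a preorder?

Reflexive: no — 2 is not related to itself.
Transitive: no — 2 R 1 and 1 R 3, but not 2 R 3.
So R is not a preorder.

No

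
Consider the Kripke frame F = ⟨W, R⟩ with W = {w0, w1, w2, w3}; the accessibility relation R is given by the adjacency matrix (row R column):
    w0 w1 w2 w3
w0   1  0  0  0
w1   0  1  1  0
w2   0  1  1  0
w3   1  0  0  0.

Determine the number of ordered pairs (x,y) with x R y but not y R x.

Enumerating: (w3,w0).

1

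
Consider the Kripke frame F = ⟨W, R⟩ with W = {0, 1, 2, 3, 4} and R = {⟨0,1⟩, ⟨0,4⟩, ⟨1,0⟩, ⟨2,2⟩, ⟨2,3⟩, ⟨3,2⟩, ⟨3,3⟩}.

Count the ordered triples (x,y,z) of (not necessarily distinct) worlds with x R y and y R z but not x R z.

Enumerating: (0,1,0), (1,0,1), (1,0,4).

3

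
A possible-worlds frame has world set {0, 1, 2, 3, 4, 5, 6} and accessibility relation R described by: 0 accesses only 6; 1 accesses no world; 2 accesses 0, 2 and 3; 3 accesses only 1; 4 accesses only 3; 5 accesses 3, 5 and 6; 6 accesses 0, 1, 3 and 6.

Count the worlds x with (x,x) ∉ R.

Enumerating: 0, 1, 3, 4.

4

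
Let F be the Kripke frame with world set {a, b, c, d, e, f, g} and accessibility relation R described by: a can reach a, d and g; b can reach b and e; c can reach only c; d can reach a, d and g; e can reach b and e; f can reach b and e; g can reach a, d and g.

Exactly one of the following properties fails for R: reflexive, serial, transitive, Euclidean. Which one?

Reflexive: no — f is not related to itself.
Serial: yes — every world has a successor (e.g. a R a).
Transitive: yes — every two-step R-path is closed by a direct edge.
Euclidean: yes — any two successors of a common world are R-related.
Only reflexive fails.

reflexive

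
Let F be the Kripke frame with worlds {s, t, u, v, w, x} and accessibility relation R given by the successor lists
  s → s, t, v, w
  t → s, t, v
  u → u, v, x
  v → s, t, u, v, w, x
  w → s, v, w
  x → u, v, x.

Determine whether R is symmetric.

Symmetric: yes — every pair in R has its reverse in R.

Yes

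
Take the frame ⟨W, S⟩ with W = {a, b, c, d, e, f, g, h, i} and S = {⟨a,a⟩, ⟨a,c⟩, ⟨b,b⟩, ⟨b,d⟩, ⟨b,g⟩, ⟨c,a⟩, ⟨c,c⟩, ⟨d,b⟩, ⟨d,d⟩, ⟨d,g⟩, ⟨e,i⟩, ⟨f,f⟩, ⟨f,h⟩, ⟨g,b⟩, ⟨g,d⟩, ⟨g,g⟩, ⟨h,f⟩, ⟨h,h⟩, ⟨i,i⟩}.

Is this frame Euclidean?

Euclidean: yes — any two successors of a common world are S-related.

Yes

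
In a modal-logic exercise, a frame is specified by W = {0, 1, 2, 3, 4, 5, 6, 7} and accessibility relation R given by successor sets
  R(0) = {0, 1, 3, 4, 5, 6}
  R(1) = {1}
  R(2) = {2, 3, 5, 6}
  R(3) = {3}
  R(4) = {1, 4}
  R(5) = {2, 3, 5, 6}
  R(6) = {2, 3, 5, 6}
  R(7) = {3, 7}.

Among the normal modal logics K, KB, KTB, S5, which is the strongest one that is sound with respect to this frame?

Symmetric (axiom B): no — 0 R 1 but not 1 R 0.
Reflexive (axiom T): yes — every world is R-related to itself.
Euclidean (axiom 5): no — 0 R 1 and 0 R 3, but not 1 R 3.
So F validates K; KB would additionally require R to be symmetric. The strongest is K.

K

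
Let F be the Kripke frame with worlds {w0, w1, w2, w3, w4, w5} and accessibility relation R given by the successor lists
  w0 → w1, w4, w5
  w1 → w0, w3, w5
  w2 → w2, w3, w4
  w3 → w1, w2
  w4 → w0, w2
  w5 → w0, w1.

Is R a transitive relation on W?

No

Transitive: no — w0 R w1 and w1 R w3, but not w0 R w3.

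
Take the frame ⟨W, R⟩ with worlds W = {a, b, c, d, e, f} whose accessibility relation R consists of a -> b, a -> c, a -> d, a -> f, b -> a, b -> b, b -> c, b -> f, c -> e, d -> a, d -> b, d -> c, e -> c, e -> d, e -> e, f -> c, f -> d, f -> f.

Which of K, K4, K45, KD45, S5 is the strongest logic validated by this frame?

K

Transitive (axiom 4): no — a R c and c R e, but not a R e.
Euclidean (axiom 5): no — a R b and a R d, but not b R d.
Serial (axiom D): yes — every world has a successor (e.g. a R b).
Reflexive (axiom T): no — a is not related to itself.
So F validates K; K4 would additionally require R to be transitive. The strongest is K.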